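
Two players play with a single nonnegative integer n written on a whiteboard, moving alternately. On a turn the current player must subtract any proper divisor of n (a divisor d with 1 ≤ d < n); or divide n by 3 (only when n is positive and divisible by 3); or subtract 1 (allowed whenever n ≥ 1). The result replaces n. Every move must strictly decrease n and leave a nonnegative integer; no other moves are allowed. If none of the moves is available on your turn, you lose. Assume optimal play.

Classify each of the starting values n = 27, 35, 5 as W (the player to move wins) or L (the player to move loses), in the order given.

Label each position W (a win for the player to move) or L (a loss). A position with no legal move is L; any other position is W exactly when some move reaches an L, and L when every move reaches a W.
n=0: no move → L
n=1: W (go to 0, an L position)
n=2: L (sole option 1(W) is W)
n=3: W (go to 2, an L position)
n=4: W (go to 2, an L position)
n=5: L (sole option 4(W) is W)
n=6: W (go to 2, an L position)
n=7: L (sole option 6(W) is W)
n=8: W (go to 7, an L position)
n=9: L (options 3(W), 6(W), 8(W) are all W)
n=10: W (go to 5, an L position)
n=11: L (sole option 10(W) is W)
n=12: W (go to 9, an L position)
n=13: L (sole option 12(W) is W)
n=14: W (go to 7, an L position)
n=15: W (go to 5, an L position)
n=16: L (options 8(W), 12(W), 14(W), 15(W) are all W)
n=17: W (go to 16, an L position)
n=18: W (go to 9, an L position)
n=19: L (sole option 18(W) is W)
n=20: W (go to 16, an L position)
n=21: W (go to 7, an L position)
n=22: W (go to 11, an L position)
n=23: L (sole option 22(W) is W)
n=24: W (go to 16, an L position)
n=25: L (options 20(W), 24(W) are all W)
n=26: W (go to 13, an L position)
n=27: W (go to 9, an L position)
n=28: L (options 14(W), 21(W), 24(W), 26(W), 27(W) are all W)
n=29: W (go to 28, an L position)
n=30: W (go to 25, an L position)
n=31: L (sole option 30(W) is W)
n=32: W (go to 16, an L position)
n=33: W (go to 11, an L position)
n=34: L (options 17(W), 32(W), 33(W) are all W)
n=35: W (go to 28, an L position)

27: W, 35: W, 5: L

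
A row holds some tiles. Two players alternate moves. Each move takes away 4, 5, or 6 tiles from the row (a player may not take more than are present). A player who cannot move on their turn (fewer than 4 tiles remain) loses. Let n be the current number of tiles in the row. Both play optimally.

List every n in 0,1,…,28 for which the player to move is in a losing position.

Classify positions by backward induction: terminal positions (no move available) are L. From any other position, the mover wins iff some move reaches an L.
n=0: no move → L
n=1: no move → L
n=2: no move → L
n=3: no move → L
n=4: reaches L-position 0 → W
n=5: reaches L-position 1 → W
n=6: reaches L-position 2 → W
n=7: reaches L-position 3 → W
n=8: reaches L-position 3 → W
n=9: reaches L-position 3 → W
n=10: only reaches 6(W), 5(W), 4(W), all W → L
n=11: only reaches 7(W), 6(W), 5(W), all W → L
n=12: only reaches 8(W), 7(W), 6(W), all W → L
n=13: only reaches 9(W), 8(W), 7(W), all W → L
n=14: reaches L-position 10 → W
n=15: reaches L-position 11 → W
n=16: reaches L-position 12 → W
n=17: reaches L-position 13 → W
n=18: reaches L-position 13 → W
n=19: reaches L-position 13 → W
n=20: only reaches 16(W), 15(W), 14(W), all W → L
n=21: only reaches 17(W), 16(W), 15(W), all W → L
n=22: only reaches 18(W), 17(W), 16(W), all W → L
n=23: only reaches 19(W), 18(W), 17(W), all W → L
n=24: reaches L-position 20 → W
n=25: reaches L-position 21 → W
n=26: reaches L-position 22 → W
n=27: reaches L-position 23 → W
n=28: reaches L-position 23 → W
Reading off the rows marked L gives the requested list; there are 12 such values of n.

0, 1, 2, 3, 10, 11, 12, 13, 20, 21, 22, 23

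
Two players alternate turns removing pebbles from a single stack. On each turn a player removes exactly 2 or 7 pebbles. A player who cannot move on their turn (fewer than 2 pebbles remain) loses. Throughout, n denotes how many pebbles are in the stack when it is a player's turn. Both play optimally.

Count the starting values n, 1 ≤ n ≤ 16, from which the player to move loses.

7

Classify positions by backward induction: terminal positions (no move available) are L. From any other position, the mover wins iff some move reaches an L.
n=0: no move → L
n=1: no move → L
n=2: →0(L), so W
n=3: →1(L), so W
n=4: →2(W) only, which is W, so L
n=5: →3(W) only, which is W, so L
n=6: →4(L), so W
n=7: →5(L), so W
n=8: →1(L), so W
n=9: →7(W), 2(W) — all W, so L
n=10: →8(W), 3(W) — all W, so L
n=11: →9(L), so W
n=12: →10(L), so W
n=13: →11(W), 6(W) — all W, so L
n=14: →12(W), 7(W) — all W, so L
n=15: →13(L), so W
n=16: →14(L), so W
L entries with 1 ≤ n ≤ 16 (n=0 is outside the asked range and is not counted): n = 1, 4, 5, 9, 10, 13, 14; that makes 7.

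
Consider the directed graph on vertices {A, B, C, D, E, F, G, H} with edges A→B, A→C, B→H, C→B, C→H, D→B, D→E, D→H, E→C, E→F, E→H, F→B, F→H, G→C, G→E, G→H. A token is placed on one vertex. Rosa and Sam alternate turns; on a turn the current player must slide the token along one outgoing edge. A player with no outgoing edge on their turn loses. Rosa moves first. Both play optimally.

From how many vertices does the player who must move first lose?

Build the W/L table. Terminal = L. A non-terminal position is W if it has a move to some L; otherwise it is L.
Every edge goes from a vertex to one that appears earlier in the order H, B, F, C, E, G, D, A, so processing vertices in that order labels each vertex after all of its successors.
H: no outgoing edge → L
B: can move to H, which is L ⇒ W
F: can move to H, which is L ⇒ W
C: can move to H, which is L ⇒ W
E: can move to H, which is L ⇒ W
G: can move to H, which is L ⇒ W
D: can move to H, which is L ⇒ W
A: moves to C(W), B(W); every one is W ⇒ L
The L vertices are A, H; that is 2 in all.

2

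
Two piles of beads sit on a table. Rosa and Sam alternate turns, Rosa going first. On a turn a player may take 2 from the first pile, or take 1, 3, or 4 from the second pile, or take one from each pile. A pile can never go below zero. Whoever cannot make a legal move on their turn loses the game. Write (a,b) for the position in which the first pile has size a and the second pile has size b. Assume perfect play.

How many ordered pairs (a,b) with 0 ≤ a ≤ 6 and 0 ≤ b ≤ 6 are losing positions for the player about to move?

Build the W/L table. Terminal = L. A non-terminal position is W if it has a move to some L; otherwise it is L.
Every move lowers a or b (never raises either), so fill the grid row by row in increasing a, and left to right within a row: each cell's successors are then already labelled.
      b=0  b=1  b=2  b=3  b=4  b=5  b=6
a=0:    L    W    L    W    W    W    W
a=1:    L    W    L    W    W    W    W
a=2:    W    W    W    W    L    W    L
a=3:    W    L    W    L    W    W    W
a=4:    L    W    W    W    W    L    W
a=5:    L    W    L    W    W    W    W
a=6:    W    W    L    W    L    W    W
Cells with no legal move (terminal, hence L): (0,0), (1,0).
The remaining L cells, each justified by listing all of its moves:
(0,2): only reaches (0,1)(W), which is W → L
(1,2): only reaches (1,1)(W), (0,1)(W), all W → L
(2,4): only reaches (0,4)(W), (2,3)(W), (2,1)(W), (2,0)(W), (1,3)(W), all W → L
(2,6): only reaches (0,6)(W), (2,5)(W), (2,3)(W), (2,2)(W), (1,5)(W), all W → L
(3,1): only reaches (1,1)(W), (3,0)(W), (2,0)(W), all W → L
(3,3): only reaches (1,3)(W), (3,2)(W), (3,0)(W), (2,2)(W), all W → L
(4,0): only reaches (2,0)(W), which is W → L
(4,5): only reaches (2,5)(W), (4,4)(W), (4,2)(W), (4,1)(W), (3,4)(W), all W → L
(5,0): only reaches (3,0)(W), which is W → L
(5,2): only reaches (3,2)(W), (5,1)(W), (4,1)(W), all W → L
(6,2): only reaches (4,2)(W), (6,1)(W), (5,1)(W), all W → L
(6,4): only reaches (4,4)(W), (6,3)(W), (6,1)(W), (6,0)(W), (5,3)(W), all W → L
Every other cell has at least one move into one of the L cells above, so it is W.
L cells per row: a=0: 2, a=1: 2, a=2: 2, a=3: 2, a=4: 2, a=5: 2, a=6: 2; total 14.

14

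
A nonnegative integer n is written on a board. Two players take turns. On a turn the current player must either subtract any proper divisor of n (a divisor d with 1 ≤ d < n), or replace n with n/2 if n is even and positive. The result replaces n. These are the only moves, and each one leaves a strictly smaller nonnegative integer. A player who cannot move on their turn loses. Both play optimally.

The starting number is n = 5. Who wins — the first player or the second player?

The second player wins.

Label each position W (a win for the player to move) or L (a loss). A position with no legal move is L; any other position is W exactly when some move reaches an L, and L when every move reaches a W.
n=0: no move → L
n=1: no move → L
n=2: can move to 1, which is L ⇒ W
n=3: the only move is to 2(W), a W ⇒ L
n=4: can move to 3, which is L ⇒ W
n=5: the only move is to 4(W), a W ⇒ L
Every move from 5 reaches a W position, so the mover loses.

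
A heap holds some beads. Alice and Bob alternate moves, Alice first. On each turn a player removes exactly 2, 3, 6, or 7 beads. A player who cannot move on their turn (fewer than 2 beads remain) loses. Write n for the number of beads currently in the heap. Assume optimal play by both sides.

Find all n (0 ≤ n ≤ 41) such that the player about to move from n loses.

Positions with no move are L. A position that does have a move is losing for the player to move precisely when every available move leads to a winning position for the opponent. Fill in the labels:
n=0: no move → L
n=1: no move → L
n=2: W (go to 0, an L position)
n=3: W (go to 1, an L position)
n=4: W (go to 1, an L position)
n=5: L (options 3(W), 2(W) are all W)
n=6: W (go to 0, an L position)
n=7: W (go to 5, an L position)
n=8: W (go to 5, an L position)
n=9: L (options 7(W), 6(W), 3(W), 2(W) are all W)
n=10: L (options 8(W), 7(W), 4(W), 3(W) are all W)
n=11: W (go to 9, an L position)
n=12: W (go to 10, an L position)
n=13: W (go to 10, an L position)
n=14: L (options 12(W), 11(W), 8(W), 7(W) are all W)
n=15: W (go to 9, an L position)
n=16: W (go to 14, an L position)
n=17: W (go to 14, an L position)
n=18: L (options 16(W), 15(W), 12(W), 11(W) are all W)
n=19: L (options 17(W), 16(W), 13(W), 12(W) are all W)
n=20: W (go to 18, an L position)
n=21: W (go to 19, an L position)
n=22: W (go to 19, an L position)
n=23: L (options 21(W), 20(W), 17(W), 16(W) are all W)
n=24: W (go to 18, an L position)
n=25: W (go to 23, an L position)
n=26: W (go to 23, an L position)
n=27: L (options 25(W), 24(W), 21(W), 20(W) are all W)
n=28: L (options 26(W), 25(W), 22(W), 21(W) are all W)
n=29: W (go to 27, an L position)
n=30: W (go to 28, an L position)
n=31: W (go to 28, an L position)
n=32: L (options 30(W), 29(W), 26(W), 25(W) are all W)
n=33: W (go to 27, an L position)
n=34: W (go to 32, an L position)
n=35: W (go to 32, an L position)
n=36: L (options 34(W), 33(W), 30(W), 29(W) are all W)
n=37: L (options 35(W), 34(W), 31(W), 30(W) are all W)
n=38: W (go to 36, an L position)
n=39: W (go to 37, an L position)
n=40: W (go to 37, an L position)
n=41: L (options 39(W), 38(W), 35(W), 34(W) are all W)
The losing starting values of n are exactly the entries labelled L in this table (15 of them).

0, 1, 5, 9, 10, 14, 18, 19, 23, 27, 28, 32, 36, 37, 41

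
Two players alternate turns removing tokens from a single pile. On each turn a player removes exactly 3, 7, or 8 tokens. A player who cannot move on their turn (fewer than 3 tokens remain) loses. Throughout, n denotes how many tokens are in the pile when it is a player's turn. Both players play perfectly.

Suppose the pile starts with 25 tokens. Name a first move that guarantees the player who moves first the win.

Use the standard recursion: the mover loses at a terminal position; elsewhere, the mover wins exactly when some move hands the opponent an L position.
n=0: no move → L
n=1: no move → L
n=2: no move → L
n=3: →0(L), so W
n=4: →1(L), so W
n=5: →2(L), so W
n=6: →3(W) only, which is W, so L
n=7: →0(L), so W
n=8: →1(L), so W
n=9: →6(L), so W
n=10: →2(L), so W
n=11: →8(W), 4(W), 3(W) — all W, so L
n=12: →9(W), 5(W), 4(W) — all W, so L
n=13: →6(L), so W
n=14: →11(L), so W
n=15: →12(L), so W
n=16: →13(W), 9(W), 8(W) — all W, so L
n=17: →14(W), 10(W), 9(W) — all W, so L
n=18: →11(L), so W
n=19: →16(L), so W
n=20: →17(L), so W
n=21: →18(W), 14(W), 13(W) — all W, so L
n=22: →19(W), 15(W), 14(W) — all W, so L
n=23: →16(L), so W
n=24: →21(L), so W
n=25: →22(L), so W
From 25, the L positions reachable in one move are: 22, 17. Any move reaching one of these is winning.

Remove 3, leaving 22.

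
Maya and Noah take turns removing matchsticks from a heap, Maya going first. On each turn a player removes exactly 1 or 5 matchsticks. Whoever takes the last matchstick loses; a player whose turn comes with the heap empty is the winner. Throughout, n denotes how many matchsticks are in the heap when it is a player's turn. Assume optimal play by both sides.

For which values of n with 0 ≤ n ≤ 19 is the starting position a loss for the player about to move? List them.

1, 3, 5, 7, 9, 11, 13, 15, 17, 19

Build the W/L table. Terminal = W. A non-terminal position is W if it has a move to some L; otherwise it is L.
n=0: no move; the opponent has just taken the last matchstick and therefore loses → W
n=1: the only move is to 0(W), a W ⇒ L
n=2: can move to 1, which is L ⇒ W
n=3: the only move is to 2(W), a W ⇒ L
n=4: can move to 3, which is L ⇒ W
n=5: moves to 4(W), 0(W); every one is W ⇒ L
n=6: can move to 5, which is L ⇒ W
n=7: moves to 6(W), 2(W); every one is W ⇒ L
n=8: can move to 7, which is L ⇒ W
n=9: moves to 8(W), 4(W); every one is W ⇒ L
n=10: can move to 9, which is L ⇒ W
n=11: moves to 10(W), 6(W); every one is W ⇒ L
n=12: can move to 11, which is L ⇒ W
n=13: moves to 12(W), 8(W); every one is W ⇒ L
n=14: can move to 13, which is L ⇒ W
n=15: moves to 14(W), 10(W); every one is W ⇒ L
n=16: can move to 15, which is L ⇒ W
n=17: moves to 16(W), 12(W); every one is W ⇒ L
n=18: can move to 17, which is L ⇒ W
n=19: moves to 18(W), 14(W); every one is W ⇒ L
The losing starting values of n are exactly the entries labelled L in this table (10 of them).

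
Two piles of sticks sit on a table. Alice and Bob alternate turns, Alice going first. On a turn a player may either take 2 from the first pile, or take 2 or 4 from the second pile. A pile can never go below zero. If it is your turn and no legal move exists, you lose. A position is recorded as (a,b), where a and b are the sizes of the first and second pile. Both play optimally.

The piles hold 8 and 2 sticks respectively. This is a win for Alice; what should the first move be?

Move to (6,2).

Work bottom-up. With no move the player to move loses. Otherwise the position is W if at least one move leads to an L position for the opponent, and L if every move leads to a W.
No move ever increases a pile, so every position that can arise here has a ≤ 8 and b ≤ 2; it is enough to label the cells with 0 ≤ a ≤ 8 and 0 ≤ b ≤ 2.
Every move lowers a or b (never raises either), so fill the grid row by row in increasing a, and left to right within a row: each cell's successors are then already labelled.
      b=0  b=1  b=2
a=0:    L    L    W
a=1:    L    L    W
a=2:    W    W    L
a=3:    W    W    L
a=4:    L    L    W
a=5:    L    L    W
a=6:    W    W    L
a=7:    W    W    L
a=8:    L    L    W
Cells with no legal move (terminal, hence L): (0,0), (0,1), (1,0), (1,1).
The remaining L cells, each justified by listing all of its moves:
(2,2): L (options (0,2)(W), (2,0)(W) are all W)
(3,2): L (options (1,2)(W), (3,0)(W) are all W)
(4,0): L (sole option (2,0)(W) is W)
(4,1): L (sole option (2,1)(W) is W)
(5,0): L (sole option (3,0)(W) is W)
(5,1): L (sole option (3,1)(W) is W)
(6,2): L (options (4,2)(W), (6,0)(W) are all W)
(7,2): L (options (5,2)(W), (7,0)(W) are all W)
(8,0): L (sole option (6,0)(W) is W)
(8,1): L (sole option (6,1)(W) is W)
Every other cell has at least one move into one of the L cells above, so it is W.
From (8,2), the L positions reachable in one move are: (6,2), (8,0). Any move reaching one of these is winning.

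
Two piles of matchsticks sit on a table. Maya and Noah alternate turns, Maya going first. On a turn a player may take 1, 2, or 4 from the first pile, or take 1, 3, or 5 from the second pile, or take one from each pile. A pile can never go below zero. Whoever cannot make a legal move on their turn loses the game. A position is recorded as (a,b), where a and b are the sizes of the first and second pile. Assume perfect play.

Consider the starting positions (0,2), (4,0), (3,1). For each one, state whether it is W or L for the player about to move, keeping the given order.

Label each position W (a win for the player to move) or L (a loss). A position with no legal move is L; any other position is W exactly when some move reaches an L, and L when every move reaches a W.
No move ever increases a pile, so every position that can arise here has a ≤ 4 and b ≤ 2; it is enough to label the cells with 0 ≤ a ≤ 4 and 0 ≤ b ≤ 2.
Every move lowers a or b (never raises either), so fill the grid row by row in increasing a, and left to right within a row: each cell's successors are then already labelled.
      b=0  b=1  b=2
a=0:    L    W    L
a=1:    W    W    W
a=2:    W    L    W
a=3:    L    W    W
a=4:    W    W    W
Cells with no legal move (terminal, hence L): (0,0).
The remaining L cells, each justified by listing all of its moves:
(0,2): L (sole option (0,1)(W) is W)
(2,1): L (options (1,1)(W), (0,1)(W), (2,0)(W), (1,0)(W) are all W)
(3,0): L (options (2,0)(W), (1,0)(W) are all W)
Every other cell has at least one move into one of the L cells above, so it is W.
(0,2): one of the L cells justified above, so L
(4,0): the move to (3,0) reaches an L cell, so W
(3,1): the move to (2,1) reaches an L cell, so W

(0,2): L, (4,0): W, (3,1): W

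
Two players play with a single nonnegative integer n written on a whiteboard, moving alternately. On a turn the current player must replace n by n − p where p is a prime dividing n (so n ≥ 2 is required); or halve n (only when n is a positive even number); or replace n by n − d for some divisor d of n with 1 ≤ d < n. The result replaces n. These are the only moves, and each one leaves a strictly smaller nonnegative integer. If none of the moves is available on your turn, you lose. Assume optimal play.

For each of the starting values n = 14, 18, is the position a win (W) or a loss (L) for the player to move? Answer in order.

14: L, 18: W

Use the standard recursion: the mover loses at a terminal position; elsewhere, the mover wins exactly when some move hands the opponent an L position.
n=0: no move → L
n=1: no move → L
n=2: →0(L), so W
n=3: →0(L), so W
n=4: →2(W), 3(W) — all W, so L
n=5: →0(L), so W
n=6: →4(L), so W
n=7: →0(L), so W
n=8: →4(L), so W
n=9: →6(W), 8(W) — all W, so L
n=10: →9(L), so W
n=11: →0(L), so W
n=12: →9(L), so W
n=13: →0(L), so W
n=14: →7(W), 12(W), 13(W) — all W, so L
n=15: →14(L), so W
n=16: →14(L), so W
n=17: →0(L), so W
n=18: →9(L), so W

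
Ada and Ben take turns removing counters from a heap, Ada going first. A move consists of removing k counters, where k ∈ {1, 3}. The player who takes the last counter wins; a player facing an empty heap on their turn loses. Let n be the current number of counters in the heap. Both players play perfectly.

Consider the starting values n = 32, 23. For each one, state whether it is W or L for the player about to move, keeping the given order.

Label each position W (a win for the player to move) or L (a loss). A position with no legal move is L; any other position is W exactly when some move reaches an L, and L when every move reaches a W.
n=0: no move → L
n=1: reaches L-position 0 → W
n=2: only reaches 1(W), which is W → L
n=3: reaches L-position 2 → W
n=4: only reaches 3(W), 1(W), all W → L
n=5: reaches L-position 4 → W
n=6: only reaches 5(W), 3(W), all W → L
n=7: reaches L-position 6 → W
n=8: only reaches 7(W), 5(W), all W → L
n=9: reaches L-position 8 → W
n=10: only reaches 9(W), 7(W), all W → L
n=11: reaches L-position 10 → W
n=12: only reaches 11(W), 9(W), all W → L
n=13: reaches L-position 12 → W
n=14: only reaches 13(W), 11(W), all W → L
n=15: reaches L-position 14 → W
n=16: only reaches 15(W), 13(W), all W → L
n=17: reaches L-position 16 → W
n=18: only reaches 17(W), 15(W), all W → L
n=19: reaches L-position 18 → W
n=20: only reaches 19(W), 17(W), all W → L
n=21: reaches L-position 20 → W
n=22: only reaches 21(W), 19(W), all W → L
n=23: reaches L-position 22 → W
n=24: only reaches 23(W), 21(W), all W → L
n=25: reaches L-position 24 → W
n=26: only reaches 25(W), 23(W), all W → L
n=27: reaches L-position 26 → W
n=28: only reaches 27(W), 25(W), all W → L
n=29: reaches L-position 28 → W
n=30: only reaches 29(W), 27(W), all W → L
n=31: reaches L-position 30 → W
n=32: only reaches 31(W), 29(W), all W → L

32: L, 23: W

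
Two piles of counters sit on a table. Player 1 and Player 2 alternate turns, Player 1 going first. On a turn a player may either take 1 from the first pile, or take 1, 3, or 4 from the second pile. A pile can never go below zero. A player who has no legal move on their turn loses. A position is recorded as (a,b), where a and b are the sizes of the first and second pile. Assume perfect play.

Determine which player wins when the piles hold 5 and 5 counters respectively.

Player 1 wins.

Build the W/L table. Terminal = L. A non-terminal position is W if it has a move to some L; otherwise it is L.
No move ever increases a pile, so every position that can arise here has a ≤ 5 and b ≤ 5; it is enough to label the cells with 0 ≤ a ≤ 5 and 0 ≤ b ≤ 5.
Every move lowers a or b (never raises either), so fill the grid row by row in increasing a, and left to right within a row: each cell's successors are then already labelled.
      b=0  b=1  b=2  b=3  b=4  b=5
a=0:    L    W    L    W    W    W
a=1:    W    L    W    L    W    W
a=2:    L    W    L    W    W    W
a=3:    W    L    W    L    W    W
a=4:    L    W    L    W    W    W
a=5:    W    L    W    L    W    W
Cells with no legal move (terminal, hence L): (0,0).
The remaining L cells, each justified by listing all of its moves:
(0,2): L (sole option (0,1)(W) is W)
(1,1): L (options (0,1)(W), (1,0)(W) are all W)
(1,3): L (options (0,3)(W), (1,2)(W), (1,0)(W) are all W)
(2,0): L (sole option (1,0)(W) is W)
(2,2): L (options (1,2)(W), (2,1)(W) are all W)
(3,1): L (options (2,1)(W), (3,0)(W) are all W)
(3,3): L (options (2,3)(W), (3,2)(W), (3,0)(W) are all W)
(4,0): L (sole option (3,0)(W) is W)
(4,2): L (options (3,2)(W), (4,1)(W) are all W)
(5,1): L (options (4,1)(W), (5,0)(W) are all W)
(5,3): L (options (4,3)(W), (5,2)(W), (5,0)(W) are all W)
Every other cell has at least one move into one of the L cells above, so it is W.
The starting position (5,5) is W: Player 1 should move to (5,1), handing over an L position.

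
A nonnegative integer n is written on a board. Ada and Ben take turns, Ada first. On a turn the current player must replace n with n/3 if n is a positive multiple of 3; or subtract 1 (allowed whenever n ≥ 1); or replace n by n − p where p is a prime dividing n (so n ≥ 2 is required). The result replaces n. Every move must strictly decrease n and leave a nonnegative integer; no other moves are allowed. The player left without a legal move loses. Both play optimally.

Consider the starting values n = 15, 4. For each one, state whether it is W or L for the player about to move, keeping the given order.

15: W, 4: L

Use the standard recursion: the mover loses at a terminal position; elsewhere, the mover wins exactly when some move hands the opponent an L position.
n=0: no move → L
n=1: reaches L-position 0 → W
n=2: reaches L-position 0 → W
n=3: reaches L-position 0 → W
n=4: only reaches 2(W), 3(W), all W → L
n=5: reaches L-position 0 → W
n=6: reaches L-position 4 → W
n=7: reaches L-position 0 → W
n=8: only reaches 6(W), 7(W), all W → L
n=9: reaches L-position 8 → W
n=10: reaches L-position 8 → W
n=11: reaches L-position 0 → W
n=12: reaches L-position 4 → W
n=13: reaches L-position 0 → W
n=14: only reaches 7(W), 12(W), 13(W), all W → L
n=15: reaches L-position 14 → W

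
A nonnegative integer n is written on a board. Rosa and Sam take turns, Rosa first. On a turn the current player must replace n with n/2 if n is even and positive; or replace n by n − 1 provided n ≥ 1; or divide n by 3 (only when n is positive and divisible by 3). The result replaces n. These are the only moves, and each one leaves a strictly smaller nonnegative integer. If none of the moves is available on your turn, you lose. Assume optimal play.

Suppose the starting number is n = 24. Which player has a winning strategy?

Rosa wins.

Build the W/L table. Terminal = L. A non-terminal position is W if it has a move to some L; otherwise it is L.
n=0: no move → L
n=1: can move to 0, which is L ⇒ W
n=2: the only move is to 1(W), a W ⇒ L
n=3: can move to 2, which is L ⇒ W
n=4: can move to 2, which is L ⇒ W
n=5: the only move is to 4(W), a W ⇒ L
n=6: can move to 2, which is L ⇒ W
n=7: the only move is to 6(W), a W ⇒ L
n=8: can move to 7, which is L ⇒ W
n=9: moves to 3(W), 8(W); every one is W ⇒ L
n=10: can move to 5, which is L ⇒ W
n=11: the only move is to 10(W), a W ⇒ L
n=12: can move to 11, which is L ⇒ W
n=13: the only move is to 12(W), a W ⇒ L
n=14: can move to 7, which is L ⇒ W
n=15: can move to 5, which is L ⇒ W
n=16: moves to 8(W), 15(W); every one is W ⇒ L
n=17: can move to 16, which is L ⇒ W
n=18: can move to 9, which is L ⇒ W
n=19: the only move is to 18(W), a W ⇒ L
n=20: can move to 19, which is L ⇒ W
n=21: can move to 7, which is L ⇒ W
n=22: can move to 11, which is L ⇒ W
n=23: the only move is to 22(W), a W ⇒ L
n=24: can move to 23, which is L ⇒ W
From 24 Rosa can move to 23, reaching an L position.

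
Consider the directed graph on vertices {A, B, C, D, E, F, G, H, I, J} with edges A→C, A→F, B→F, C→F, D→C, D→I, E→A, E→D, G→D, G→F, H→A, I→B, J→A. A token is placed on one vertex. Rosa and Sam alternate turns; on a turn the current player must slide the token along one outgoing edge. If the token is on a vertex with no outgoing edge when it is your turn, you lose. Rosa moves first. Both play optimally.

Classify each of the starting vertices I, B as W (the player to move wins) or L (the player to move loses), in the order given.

Use the standard recursion: the mover loses at a terminal position; elsewhere, the mover wins exactly when some move hands the opponent an L position.
Every edge goes from a vertex to one that appears earlier in the order F, C, B, A, I, D, J, H, E, G, so processing vertices in that order labels each vertex after all of its successors.
F: no outgoing edge → L
C: W (go to F, an L position)
B: W (go to F, an L position)
A: W (go to F, an L position)
I: L (sole option B(W) is W)
D: W (go to I, an L position)
J: L (sole option A(W) is W)
H: L (sole option A(W) is W)
E: L (options D(W), A(W) are all W)
G: W (go to F, an L position)

I: L, B: W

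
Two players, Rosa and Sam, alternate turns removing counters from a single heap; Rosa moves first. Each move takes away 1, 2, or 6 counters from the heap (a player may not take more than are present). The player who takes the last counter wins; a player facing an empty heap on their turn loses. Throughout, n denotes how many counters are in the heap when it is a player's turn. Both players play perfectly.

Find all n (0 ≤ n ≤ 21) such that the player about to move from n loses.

Work bottom-up. With no move the player to move loses. Otherwise the position is W if at least one move leads to an L position for the opponent, and L if every move leads to a W.
n=0: no move → L
n=1: →0(L), so W
n=2: →0(L), so W
n=3: →2(W), 1(W) — all W, so L
n=4: →3(L), so W
n=5: →3(L), so W
n=6: →0(L), so W
n=7: →6(W), 5(W), 1(W) — all W, so L
n=8: →7(L), so W
n=9: →7(L), so W
n=10: →9(W), 8(W), 4(W) — all W, so L
n=11: →10(L), so W
n=12: →10(L), so W
n=13: →7(L), so W
n=14: →13(W), 12(W), 8(W) — all W, so L
n=15: →14(L), so W
n=16: →14(L), so W
n=17: →16(W), 15(W), 11(W) — all W, so L
n=18: →17(L), so W
n=19: →17(L), so W
n=20: →14(L), so W
n=21: →20(W), 19(W), 15(W) — all W, so L
The losing starting values of n are exactly the entries labelled L in this table (7 of them).

0, 3, 7, 10, 14, 17, 21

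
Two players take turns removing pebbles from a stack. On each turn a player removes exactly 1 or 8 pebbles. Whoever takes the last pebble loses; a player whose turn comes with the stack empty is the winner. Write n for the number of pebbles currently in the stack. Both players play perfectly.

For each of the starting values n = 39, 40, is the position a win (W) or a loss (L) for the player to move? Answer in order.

39: L, 40: W

Classify positions by backward induction: terminal positions (no move available) are W. From any other position, the mover wins iff some move reaches an L.
n=0: no move; the opponent has just taken the last pebble and therefore loses → W
n=1: only reaches 0(W), which is W → L
n=2: reaches L-position 1 → W
n=3: only reaches 2(W), which is W → L
n=4: reaches L-position 3 → W
n=5: only reaches 4(W), which is W → L
n=6: reaches L-position 5 → W
n=7: only reaches 6(W), which is W → L
n=8: reaches L-position 7 → W
n=9: reaches L-position 1 → W
n=10: only reaches 9(W), 2(W), all W → L
n=11: reaches L-position 10 → W
n=12: only reaches 11(W), 4(W), all W → L
n=13: reaches L-position 12 → W
n=14: only reaches 13(W), 6(W), all W → L
n=15: reaches L-position 14 → W
n=16: only reaches 15(W), 8(W), all W → L
n=17: reaches L-position 16 → W
n=18: reaches L-position 10 → W
n=19: only reaches 18(W), 11(W), all W → L
n=20: reaches L-position 19 → W
n=21: only reaches 20(W), 13(W), all W → L
n=22: reaches L-position 21 → W
n=23: only reaches 22(W), 15(W), all W → L
n=24: reaches L-position 23 → W
n=25: only reaches 24(W), 17(W), all W → L
n=26: reaches L-position 25 → W
n=27: reaches L-position 19 → W
n=28: only reaches 27(W), 20(W), all W → L
n=29: reaches L-position 28 → W
n=30: only reaches 29(W), 22(W), all W → L
n=31: reaches L-position 30 → W
n=32: only reaches 31(W), 24(W), all W → L
n=33: reaches L-position 32 → W
n=34: only reaches 33(W), 26(W), all W → L
n=35: reaches L-position 34 → W
n=36: reaches L-position 28 → W
n=37: only reaches 36(W), 29(W), all W → L
n=38: reaches L-position 37 → W
n=39: only reaches 38(W), 31(W), all W → L
n=40: reaches L-position 39 → W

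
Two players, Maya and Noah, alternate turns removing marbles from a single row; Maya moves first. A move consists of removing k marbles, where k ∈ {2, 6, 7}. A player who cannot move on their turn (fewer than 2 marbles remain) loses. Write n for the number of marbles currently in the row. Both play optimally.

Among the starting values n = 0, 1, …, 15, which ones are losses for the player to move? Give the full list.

0, 1, 4, 5, 9, 13, 14

Positions with no move are L. A position that does have a move is losing for the player to move precisely when every available move leads to a winning position for the opponent. Fill in the labels:
n=0: no move → L
n=1: no move → L
n=2: W (go to 0, an L position)
n=3: W (go to 1, an L position)
n=4: L (sole option 2(W) is W)
n=5: L (sole option 3(W) is W)
n=6: W (go to 4, an L position)
n=7: W (go to 5, an L position)
n=8: W (go to 1, an L position)
n=9: L (options 7(W), 3(W), 2(W) are all W)
n=10: W (go to 4, an L position)
n=11: W (go to 9, an L position)
n=12: W (go to 5, an L position)
n=13: L (options 11(W), 7(W), 6(W) are all W)
n=14: L (options 12(W), 8(W), 7(W) are all W)
n=15: W (go to 13, an L position)
Reading off the rows marked L gives the requested list; there are 7 such values of n.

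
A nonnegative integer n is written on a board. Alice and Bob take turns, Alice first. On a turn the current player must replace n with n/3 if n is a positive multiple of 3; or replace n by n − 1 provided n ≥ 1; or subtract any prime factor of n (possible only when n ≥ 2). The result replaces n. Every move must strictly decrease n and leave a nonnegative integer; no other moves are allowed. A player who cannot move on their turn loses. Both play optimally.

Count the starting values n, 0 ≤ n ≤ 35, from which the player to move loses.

10

Use the standard recursion: the mover loses at a terminal position; elsewhere, the mover wins exactly when some move hands the opponent an L position.
n=0: no move → L
n=1: can move to 0, which is L ⇒ W
n=2: can move to 0, which is L ⇒ W
n=3: can move to 0, which is L ⇒ W
n=4: moves to 2(W), 3(W); every one is W ⇒ L
n=5: can move to 0, which is L ⇒ W
n=6: can move to 4, which is L ⇒ W
n=7: can move to 0, which is L ⇒ W
n=8: moves to 6(W), 7(W); every one is W ⇒ L
n=9: can move to 8, which is L ⇒ W
n=10: can move to 8, which is L ⇒ W
n=11: can move to 0, which is L ⇒ W
n=12: can move to 4, which is L ⇒ W
n=13: can move to 0, which is L ⇒ W
n=14: moves to 7(W), 12(W), 13(W); every one is W ⇒ L
n=15: can move to 14, which is L ⇒ W
n=16: can move to 14, which is L ⇒ W
n=17: can move to 0, which is L ⇒ W
n=18: moves to 6(W), 15(W), 16(W), 17(W); every one is W ⇒ L
n=19: can move to 0, which is L ⇒ W
n=20: can move to 18, which is L ⇒ W
n=21: can move to 14, which is L ⇒ W
n=22: moves to 11(W), 20(W), 21(W); every one is W ⇒ L
n=23: can move to 0, which is L ⇒ W
n=24: can move to 8, which is L ⇒ W
n=25: moves to 20(W), 24(W); every one is W ⇒ L
n=26: can move to 25, which is L ⇒ W
n=27: moves to 9(W), 24(W), 26(W); every one is W ⇒ L
n=28: can move to 27, which is L ⇒ W
n=29: can move to 0, which is L ⇒ W
n=30: can move to 25, which is L ⇒ W
n=31: can move to 0, which is L ⇒ W
n=32: moves to 30(W), 31(W); every one is W ⇒ L
n=33: can move to 22, which is L ⇒ W
n=34: can move to 32, which is L ⇒ W
n=35: moves to 28(W), 30(W), 34(W); every one is W ⇒ L
L entries with 0 ≤ n ≤ 35: n = 0, 4, 8, 14, 18, 22, 25, 27, 32, 35; that makes 10.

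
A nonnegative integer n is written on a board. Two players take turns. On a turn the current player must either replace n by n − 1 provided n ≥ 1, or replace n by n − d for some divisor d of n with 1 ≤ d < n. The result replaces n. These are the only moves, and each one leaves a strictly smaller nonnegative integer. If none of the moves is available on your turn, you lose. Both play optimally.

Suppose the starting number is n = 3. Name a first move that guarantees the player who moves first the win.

Move to 2.

Work bottom-up. With no move the player to move loses. Otherwise the position is W if at least one move leads to an L position for the opponent, and L if every move leads to a W.
n=0: no move → L
n=1: reaches L-position 0 → W
n=2: only reaches 1(W), which is W → L
n=3: reaches L-position 2 → W
From 3, the L positions reachable in one move are: 2.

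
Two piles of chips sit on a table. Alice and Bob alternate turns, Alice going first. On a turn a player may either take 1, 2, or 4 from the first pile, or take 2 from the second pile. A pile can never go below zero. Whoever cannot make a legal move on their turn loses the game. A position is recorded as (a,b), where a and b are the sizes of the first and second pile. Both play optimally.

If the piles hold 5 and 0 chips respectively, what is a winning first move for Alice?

Move to (3,0).

Positions with no move are L. A position that does have a move is losing for the player to move precisely when every available move leads to a winning position for the opponent. Fill in the labels:
No move ever increases a pile, so every position that can arise here has a ≤ 5 and b ≤ 0; it is enough to label the cells with 0 ≤ a ≤ 5 and 0 ≤ b ≤ 0.
Every move lowers a or b (never raises either), so fill the grid row by row in increasing a, and left to right within a row: each cell's successors are then already labelled.
      b=0
a=0:    L
a=1:    W
a=2:    W
a=3:    L
a=4:    W
a=5:    W
Cells with no legal move (terminal, hence L): (0,0).
The remaining L cells, each justified by listing all of its moves:
(3,0): moves to (2,0)(W), (1,0)(W); every one is W ⇒ L
Every other cell has at least one move into one of the L cells above, so it is W.
From (5,0), the L positions reachable in one move are: (3,0).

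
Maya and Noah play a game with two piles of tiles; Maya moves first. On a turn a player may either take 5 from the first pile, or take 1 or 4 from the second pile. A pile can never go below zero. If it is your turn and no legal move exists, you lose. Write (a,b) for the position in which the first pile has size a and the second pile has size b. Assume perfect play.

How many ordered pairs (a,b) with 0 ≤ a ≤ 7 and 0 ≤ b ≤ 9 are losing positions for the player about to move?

32

Label each position W (a win for the player to move) or L (a loss). A position with no legal move is L; any other position is W exactly when some move reaches an L, and L when every move reaches a W.
Every move lowers a or b (never raises either), so fill the grid row by row in increasing a, and left to right within a row: each cell's successors are then already labelled.
      b=0  b=1  b=2  b=3  b=4  b=5  b=6  b=7  b=8  b=9
a=0:    L    W    L    W    W    L    W    L    W    W
a=1:    L    W    L    W    W    L    W    L    W    W
a=2:    L    W    L    W    W    L    W    L    W    W
a=3:    L    W    L    W    W    L    W    L    W    W
a=4:    L    W    L    W    W    L    W    L    W    W
a=5:    W    L    W    L    W    W    L    W    L    W
a=6:    W    L    W    L    W    W    L    W    L    W
a=7:    W    L    W    L    W    W    L    W    L    W
Cells with no legal move (terminal, hence L): (0,0), (1,0), (2,0), (3,0), (4,0).
The remaining L cells, each justified by listing all of its moves:
(0,2): only reaches (0,1)(W), which is W → L
(0,5): only reaches (0,4)(W), (0,1)(W), all W → L
(0,7): only reaches (0,6)(W), (0,3)(W), all W → L
(1,2): only reaches (1,1)(W), which is W → L
(1,5): only reaches (1,4)(W), (1,1)(W), all W → L
(1,7): only reaches (1,6)(W), (1,3)(W), all W → L
(2,2): only reaches (2,1)(W), which is W → L
(2,5): only reaches (2,4)(W), (2,1)(W), all W → L
(2,7): only reaches (2,6)(W), (2,3)(W), all W → L
(3,2): only reaches (3,1)(W), which is W → L
(3,5): only reaches (3,4)(W), (3,1)(W), all W → L
(3,7): only reaches (3,6)(W), (3,3)(W), all W → L
(4,2): only reaches (4,1)(W), which is W → L
(4,5): only reaches (4,4)(W), (4,1)(W), all W → L
(4,7): only reaches (4,6)(W), (4,3)(W), all W → L
(5,1): only reaches (0,1)(W), (5,0)(W), all W → L
(5,3): only reaches (0,3)(W), (5,2)(W), all W → L
(5,6): only reaches (0,6)(W), (5,5)(W), (5,2)(W), all W → L
(5,8): only reaches (0,8)(W), (5,7)(W), (5,4)(W), all W → L
(6,1): only reaches (1,1)(W), (6,0)(W), all W → L
(6,3): only reaches (1,3)(W), (6,2)(W), all W → L
(6,6): only reaches (1,6)(W), (6,5)(W), (6,2)(W), all W → L
(6,8): only reaches (1,8)(W), (6,7)(W), (6,4)(W), all W → L
(7,1): only reaches (2,1)(W), (7,0)(W), all W → L
(7,3): only reaches (2,3)(W), (7,2)(W), all W → L
(7,6): only reaches (2,6)(W), (7,5)(W), (7,2)(W), all W → L
(7,8): only reaches (2,8)(W), (7,7)(W), (7,4)(W), all W → L
Every other cell has at least one move into one of the L cells above, so it is W.
L cells per row: a=0: 4, a=1: 4, a=2: 4, a=3: 4, a=4: 4, a=5: 4, a=6: 4, a=7: 4; total 32.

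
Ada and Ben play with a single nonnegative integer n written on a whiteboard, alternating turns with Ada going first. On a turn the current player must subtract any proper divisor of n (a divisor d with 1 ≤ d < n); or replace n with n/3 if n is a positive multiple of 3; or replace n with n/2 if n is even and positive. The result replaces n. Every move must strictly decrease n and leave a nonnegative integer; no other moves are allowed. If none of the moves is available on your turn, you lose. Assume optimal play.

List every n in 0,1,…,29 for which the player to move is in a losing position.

0, 1, 4, 7, 9, 11, 13, 15, 17, 19, 23, 25, 28

Classify positions by backward induction: terminal positions (no move available) are L. From any other position, the mover wins iff some move reaches an L.
n=0: no move → L
n=1: no move → L
n=2: W (go to 1, an L position)
n=3: W (go to 1, an L position)
n=4: L (options 2(W), 3(W) are all W)
n=5: W (go to 4, an L position)
n=6: W (go to 4, an L position)
n=7: L (sole option 6(W) is W)
n=8: W (go to 4, an L position)
n=9: L (options 3(W), 6(W), 8(W) are all W)
n=10: W (go to 9, an L position)
n=11: L (sole option 10(W) is W)
n=12: W (go to 4, an L position)
n=13: L (sole option 12(W) is W)
n=14: W (go to 7, an L position)
n=15: L (options 5(W), 10(W), 12(W), 14(W) are all W)
n=16: W (go to 15, an L position)
n=17: L (sole option 16(W) is W)
n=18: W (go to 9, an L position)
n=19: L (sole option 18(W) is W)
n=20: W (go to 15, an L position)
n=21: W (go to 7, an L position)
n=22: W (go to 11, an L position)
n=23: L (sole option 22(W) is W)
n=24: W (go to 23, an L position)
n=25: L (options 20(W), 24(W) are all W)
n=26: W (go to 13, an L position)
n=27: W (go to 9, an L position)
n=28: L (options 14(W), 21(W), 24(W), 26(W), 27(W) are all W)
n=29: W (go to 28, an L position)
Reading off the rows marked L gives the requested list; there are 13 such values of n.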